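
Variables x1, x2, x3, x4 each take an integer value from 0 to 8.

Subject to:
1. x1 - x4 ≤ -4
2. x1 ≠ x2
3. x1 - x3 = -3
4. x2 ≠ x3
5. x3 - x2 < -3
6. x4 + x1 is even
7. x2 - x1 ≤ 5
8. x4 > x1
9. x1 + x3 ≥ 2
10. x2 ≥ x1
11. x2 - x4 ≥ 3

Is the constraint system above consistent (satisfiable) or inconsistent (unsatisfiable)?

Unsatisfiable

Constraints 1, 7, and 11 give x4 − x1 ≥ 4, x1 − x2 ≥ -5, x2 − x4 ≥ 3.
Adding all 3 inequalities: the left sides telescope to 0, and the right sides sum to 4 + (-5) + 3 = 2. So 0 ≥ 2, which is false.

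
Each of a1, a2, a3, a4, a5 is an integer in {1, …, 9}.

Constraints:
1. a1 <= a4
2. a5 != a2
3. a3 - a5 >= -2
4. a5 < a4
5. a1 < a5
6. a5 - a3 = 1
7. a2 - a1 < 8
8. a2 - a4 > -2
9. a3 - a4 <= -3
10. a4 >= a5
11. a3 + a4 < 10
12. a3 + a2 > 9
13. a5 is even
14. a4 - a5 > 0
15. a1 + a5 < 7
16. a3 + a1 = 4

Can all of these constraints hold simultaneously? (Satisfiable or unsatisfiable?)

Satisfiable

Take a1 = 1, a2 = 7, a3 = 3, a4 = 6, a5 = 4. Then constraint 3: a3 - a5 = -1; constraint 6: a5 - a3 = 1; constraint 7: a2 - a1 = 6, and every other listed constraint is also met.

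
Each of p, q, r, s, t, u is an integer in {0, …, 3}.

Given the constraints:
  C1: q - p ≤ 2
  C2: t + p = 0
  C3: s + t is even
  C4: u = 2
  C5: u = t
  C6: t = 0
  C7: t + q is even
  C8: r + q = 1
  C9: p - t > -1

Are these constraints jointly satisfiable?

Constraint 4 fixes u = 2 and constraint 6 fixes t = 0, but constraint 5 requires u = t. Since 2 ≠ 0, contradiction.

Unsatisfiable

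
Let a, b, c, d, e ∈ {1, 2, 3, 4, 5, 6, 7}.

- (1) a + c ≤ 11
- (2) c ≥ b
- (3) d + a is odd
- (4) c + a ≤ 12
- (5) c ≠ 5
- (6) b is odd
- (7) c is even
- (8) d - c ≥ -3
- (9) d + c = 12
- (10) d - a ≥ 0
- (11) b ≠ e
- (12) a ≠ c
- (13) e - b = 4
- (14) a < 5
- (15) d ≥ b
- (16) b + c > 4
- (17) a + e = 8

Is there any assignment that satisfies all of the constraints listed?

Setting (a, b, c, d, e) = (3, 1, 6, 6, 5) satisfies everything: constraint 1: a + c = 9; constraint 4: c + a = 9, and the others follow.

Satisfiable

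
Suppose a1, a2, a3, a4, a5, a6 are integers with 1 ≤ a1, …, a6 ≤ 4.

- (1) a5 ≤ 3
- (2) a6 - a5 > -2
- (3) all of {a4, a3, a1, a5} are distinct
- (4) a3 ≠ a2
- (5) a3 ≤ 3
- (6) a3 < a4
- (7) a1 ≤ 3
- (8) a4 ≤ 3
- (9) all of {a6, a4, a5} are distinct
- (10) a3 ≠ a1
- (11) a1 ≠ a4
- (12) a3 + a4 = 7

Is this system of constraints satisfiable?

Unsatisfiable

Constraints 1, 5, 7, and 8 confine each of a4, a3, a1, a5 to the 3 values {1, …, 3} (the domain already gives each ≥ 1).
Constraint 3 requires all 4 of them to be distinct, but only 3 values are available — impossible by the pigeonhole principle.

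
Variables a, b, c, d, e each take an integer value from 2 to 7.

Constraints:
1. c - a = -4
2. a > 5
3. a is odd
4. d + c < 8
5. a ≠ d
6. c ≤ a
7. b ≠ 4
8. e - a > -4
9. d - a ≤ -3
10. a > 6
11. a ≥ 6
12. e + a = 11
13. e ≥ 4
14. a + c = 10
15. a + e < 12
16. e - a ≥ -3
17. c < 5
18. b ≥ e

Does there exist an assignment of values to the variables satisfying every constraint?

One satisfying assignment is a = 7, b = 7, c = 3, d = 2, e = 4.
For the less obvious constraints — constraint 1: c - a = -4; constraint 4: d + c = 5 — and the others hold by inspection.

Satisfiable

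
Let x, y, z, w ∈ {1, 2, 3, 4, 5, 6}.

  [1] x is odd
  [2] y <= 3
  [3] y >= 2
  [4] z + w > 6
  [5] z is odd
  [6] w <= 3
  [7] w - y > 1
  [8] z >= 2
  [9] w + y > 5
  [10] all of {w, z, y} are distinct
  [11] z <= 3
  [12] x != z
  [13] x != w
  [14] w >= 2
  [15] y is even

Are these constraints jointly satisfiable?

Constraints 2, 3, 6, 8, 11, and 14 confine each of w, z, y to the 2 values {2, 3}.
Constraint 10 requires all 3 of them to be distinct, but only 2 values are available — impossible by the pigeonhole principle.

Unsatisfiable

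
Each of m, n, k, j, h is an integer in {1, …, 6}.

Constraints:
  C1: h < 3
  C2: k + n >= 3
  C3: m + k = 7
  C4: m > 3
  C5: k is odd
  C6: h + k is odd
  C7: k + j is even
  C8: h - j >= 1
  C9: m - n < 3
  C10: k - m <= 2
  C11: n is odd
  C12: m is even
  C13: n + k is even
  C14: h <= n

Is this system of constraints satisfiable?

Take m = 4, n = 3, k = 3, j = 1, h = 2. Then constraint 2: k + n = 6; constraint 3: m + k = 7, and every other listed constraint is also met.

Satisfiable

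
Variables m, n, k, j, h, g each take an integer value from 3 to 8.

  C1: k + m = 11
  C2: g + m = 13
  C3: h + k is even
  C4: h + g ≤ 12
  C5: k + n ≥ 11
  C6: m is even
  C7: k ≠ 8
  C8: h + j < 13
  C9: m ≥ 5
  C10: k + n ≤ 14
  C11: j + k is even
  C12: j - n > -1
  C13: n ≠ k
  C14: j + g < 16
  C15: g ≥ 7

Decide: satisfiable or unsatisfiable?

The assignment m = 6, n = 6, k = 5, j = 7, h = 5, g = 7 works:
  constraint 1 holds since k + m = 11.
  constraint 2 holds since g + m = 13.
  constraint 4 holds since h + g = 12.
The rest check out directly.

Satisfiable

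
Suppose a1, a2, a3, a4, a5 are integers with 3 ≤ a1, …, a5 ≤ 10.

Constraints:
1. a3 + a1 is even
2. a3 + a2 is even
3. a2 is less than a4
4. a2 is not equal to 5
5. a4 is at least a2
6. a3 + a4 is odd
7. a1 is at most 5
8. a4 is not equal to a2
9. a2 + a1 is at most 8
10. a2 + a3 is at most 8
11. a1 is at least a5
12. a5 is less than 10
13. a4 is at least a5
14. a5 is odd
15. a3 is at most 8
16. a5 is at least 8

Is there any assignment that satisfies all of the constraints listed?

From constraint 16: a5 ≥ 8. From constraints 7 and 11: a5 ≤ a1 and a1 ≤ 5, so a5 ≤ 5. But 5 < 8, so no value of a5 works.

Unsatisfiable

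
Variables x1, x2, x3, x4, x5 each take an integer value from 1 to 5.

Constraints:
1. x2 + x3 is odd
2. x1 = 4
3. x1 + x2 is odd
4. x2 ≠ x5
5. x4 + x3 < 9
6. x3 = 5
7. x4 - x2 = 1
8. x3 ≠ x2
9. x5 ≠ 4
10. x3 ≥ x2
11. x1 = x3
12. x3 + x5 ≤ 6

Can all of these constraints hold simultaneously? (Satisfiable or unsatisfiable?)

Unsatisfiable

Constraint 2 fixes x1 = 4 and constraint 6 fixes x3 = 5, but constraint 11 requires x1 = x3. Since 4 ≠ 5, contradiction.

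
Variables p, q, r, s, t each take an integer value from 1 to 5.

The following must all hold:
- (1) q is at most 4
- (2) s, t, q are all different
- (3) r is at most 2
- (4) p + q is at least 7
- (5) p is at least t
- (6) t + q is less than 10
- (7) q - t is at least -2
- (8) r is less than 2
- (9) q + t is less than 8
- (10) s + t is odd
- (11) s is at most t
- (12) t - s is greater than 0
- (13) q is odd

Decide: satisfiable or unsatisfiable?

Satisfiable

One satisfying assignment is p = 4, q = 3, r = 1, s = 1, t = 4.
For the less obvious constraints — constraint 4: p + q = 7; constraint 6: t + q = 7 — and the others hold by inspection.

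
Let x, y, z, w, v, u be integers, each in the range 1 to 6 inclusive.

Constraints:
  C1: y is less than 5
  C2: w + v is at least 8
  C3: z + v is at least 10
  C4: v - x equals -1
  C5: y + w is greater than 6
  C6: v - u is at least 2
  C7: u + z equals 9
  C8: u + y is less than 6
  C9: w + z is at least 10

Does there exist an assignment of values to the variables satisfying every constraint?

Satisfiable

Take x = 6, y = 1, z = 6, w = 6, v = 5, u = 3. Then constraint 2: w + v = 11; constraint 3: z + v = 11, and every other listed constraint is also met.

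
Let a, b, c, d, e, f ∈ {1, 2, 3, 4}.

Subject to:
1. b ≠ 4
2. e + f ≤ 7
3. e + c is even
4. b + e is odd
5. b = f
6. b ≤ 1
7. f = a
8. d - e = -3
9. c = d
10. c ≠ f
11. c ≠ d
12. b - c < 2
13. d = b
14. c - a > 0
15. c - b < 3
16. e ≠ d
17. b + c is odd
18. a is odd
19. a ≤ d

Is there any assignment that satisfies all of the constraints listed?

From constraints 5, 9, and 13, c = d = b = f, so c = f. But constraint 10 says c ≠ f. Contradiction.

Unsatisfiable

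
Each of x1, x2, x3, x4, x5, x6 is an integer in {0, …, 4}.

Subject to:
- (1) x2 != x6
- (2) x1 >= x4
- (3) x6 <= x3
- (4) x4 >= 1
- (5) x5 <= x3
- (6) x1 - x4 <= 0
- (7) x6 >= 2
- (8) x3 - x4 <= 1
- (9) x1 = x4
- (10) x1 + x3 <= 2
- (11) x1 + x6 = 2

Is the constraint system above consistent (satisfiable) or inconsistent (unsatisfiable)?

From constraints 2 and 4: x1 ≥ x4 ≥ 1. From constraint 7: x6 ≥ 2. Hence x1 + x6 ≥ 3. But constraint 11 requires x1 + x6 = 2, and 2 < 3. Contradiction.

Unsatisfiable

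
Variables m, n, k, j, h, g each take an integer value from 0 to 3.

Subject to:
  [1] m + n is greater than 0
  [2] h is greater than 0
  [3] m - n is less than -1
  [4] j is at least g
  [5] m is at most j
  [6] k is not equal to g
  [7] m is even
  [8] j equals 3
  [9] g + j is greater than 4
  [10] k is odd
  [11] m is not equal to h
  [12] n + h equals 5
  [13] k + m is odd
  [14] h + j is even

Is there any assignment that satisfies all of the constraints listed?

Satisfiable

One satisfying assignment is m = 0, n = 2, k = 3, j = 3, h = 3, g = 2.
For the less obvious constraints — constraint 1: m + n = 2; constraint 3: m - n = -2 — and the others hold by inspection.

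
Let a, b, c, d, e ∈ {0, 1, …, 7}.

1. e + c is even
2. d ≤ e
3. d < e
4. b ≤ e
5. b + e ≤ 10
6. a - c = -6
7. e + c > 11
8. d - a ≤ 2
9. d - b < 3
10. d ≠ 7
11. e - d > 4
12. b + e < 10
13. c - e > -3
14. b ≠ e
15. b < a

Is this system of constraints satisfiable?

One satisfying assignment is a = 1, b = 0, c = 7, d = 2, e = 7.
For the less obvious constraints — constraint 5: b + e = 7; constraint 6: a - c = -6; constraint 7: e + c = 14 — and the others hold by inspection.

Satisfiable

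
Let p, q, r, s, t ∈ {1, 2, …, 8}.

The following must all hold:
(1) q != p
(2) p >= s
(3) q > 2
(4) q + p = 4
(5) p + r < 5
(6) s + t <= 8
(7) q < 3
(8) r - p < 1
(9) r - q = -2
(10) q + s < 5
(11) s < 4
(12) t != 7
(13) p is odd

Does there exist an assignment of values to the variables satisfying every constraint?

Unsatisfiable

From constraint 3: q ≥ 3. From constraint 7: q ≤ 2. But 2 < 3, so no value of q works.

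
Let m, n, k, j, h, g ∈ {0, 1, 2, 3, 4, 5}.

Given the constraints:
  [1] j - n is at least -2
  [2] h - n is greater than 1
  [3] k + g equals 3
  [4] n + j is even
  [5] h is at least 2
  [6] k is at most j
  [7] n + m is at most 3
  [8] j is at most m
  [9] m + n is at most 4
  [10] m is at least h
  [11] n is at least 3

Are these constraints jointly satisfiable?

Unsatisfiable

From constraint 11: n ≥ 3. From constraints 5 and 10: m ≥ h ≥ 2. Hence n + m ≥ 5. But constraint 7 requires n + m ≤ 3, and 3 < 5. Contradiction.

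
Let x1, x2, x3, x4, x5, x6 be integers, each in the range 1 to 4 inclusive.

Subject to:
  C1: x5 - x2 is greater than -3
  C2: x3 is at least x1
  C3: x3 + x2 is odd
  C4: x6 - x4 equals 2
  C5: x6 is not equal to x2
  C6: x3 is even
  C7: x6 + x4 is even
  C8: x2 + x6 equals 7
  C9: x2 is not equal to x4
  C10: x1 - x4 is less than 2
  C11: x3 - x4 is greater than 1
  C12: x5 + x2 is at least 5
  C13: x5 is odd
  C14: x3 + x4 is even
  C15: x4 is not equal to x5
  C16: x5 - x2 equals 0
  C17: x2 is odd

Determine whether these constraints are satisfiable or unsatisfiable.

Setting (x1, x2, x3, x4, x5, x6) = (3, 3, 4, 2, 3, 4) satisfies everything: constraint 1: x5 - x2 = 0; constraint 4: x6 - x4 = 2, and the others follow.

Satisfiable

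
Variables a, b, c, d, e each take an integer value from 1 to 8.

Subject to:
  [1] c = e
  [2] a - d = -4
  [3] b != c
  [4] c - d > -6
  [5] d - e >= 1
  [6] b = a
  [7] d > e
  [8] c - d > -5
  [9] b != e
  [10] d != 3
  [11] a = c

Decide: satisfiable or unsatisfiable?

From constraints 1, 6, and 11, b = a = c = e, so b = e. But constraint 9 says b ≠ e. Contradiction.

Unsatisfiable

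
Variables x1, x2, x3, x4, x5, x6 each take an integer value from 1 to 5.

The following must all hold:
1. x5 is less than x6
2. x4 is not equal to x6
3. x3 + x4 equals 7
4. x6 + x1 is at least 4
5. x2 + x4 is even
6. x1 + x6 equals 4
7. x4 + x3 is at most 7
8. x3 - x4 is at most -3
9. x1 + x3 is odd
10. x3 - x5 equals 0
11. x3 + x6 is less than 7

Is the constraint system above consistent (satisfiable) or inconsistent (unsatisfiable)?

Try x1 = 1, x2 = 1, x3 = 2, x4 = 5, x5 = 2, x6 = 3.
Check constraint 3: x3 + x4 = 7; constraint 4: x6 + x1 = 4; constraint 6: x1 + x6 = 4. The remaining constraints are straightforward to verify.

Satisfiable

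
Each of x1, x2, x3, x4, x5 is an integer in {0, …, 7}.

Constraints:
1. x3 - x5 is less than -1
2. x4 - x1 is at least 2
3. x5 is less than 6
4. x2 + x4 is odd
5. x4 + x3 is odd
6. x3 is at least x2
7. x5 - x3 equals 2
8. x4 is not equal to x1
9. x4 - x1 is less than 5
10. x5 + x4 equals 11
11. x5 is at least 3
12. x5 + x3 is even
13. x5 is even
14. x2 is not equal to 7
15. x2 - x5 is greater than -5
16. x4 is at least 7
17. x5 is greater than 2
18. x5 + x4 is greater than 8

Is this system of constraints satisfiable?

Satisfiable

Try x1 = 3, x2 = 2, x3 = 2, x4 = 7, x5 = 4.
Check constraint 1: x3 - x5 = -2; constraint 2: x4 - x1 = 4. The remaining constraints are straightforward to verify.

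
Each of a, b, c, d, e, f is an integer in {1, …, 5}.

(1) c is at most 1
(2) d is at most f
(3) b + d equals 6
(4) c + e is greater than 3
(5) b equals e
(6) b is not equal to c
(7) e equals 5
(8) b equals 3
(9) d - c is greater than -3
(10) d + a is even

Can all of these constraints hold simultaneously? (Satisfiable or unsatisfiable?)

Constraint 8 fixes b = 3 and constraint 7 fixes e = 5, but constraint 5 requires b = e. Since 3 ≠ 5, contradiction.

Unsatisfiable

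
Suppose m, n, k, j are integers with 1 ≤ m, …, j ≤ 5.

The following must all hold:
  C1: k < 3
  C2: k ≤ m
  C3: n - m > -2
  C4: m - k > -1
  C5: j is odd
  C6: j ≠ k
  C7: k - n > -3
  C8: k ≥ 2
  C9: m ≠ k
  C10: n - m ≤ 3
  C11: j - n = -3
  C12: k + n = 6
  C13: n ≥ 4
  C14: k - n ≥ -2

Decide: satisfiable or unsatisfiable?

Satisfiable

Try m = 4, n = 4, k = 2, j = 1.
Check constraint 3: n - m = 0; constraint 4: m - k = 2. The remaining constraints are straightforward to verify.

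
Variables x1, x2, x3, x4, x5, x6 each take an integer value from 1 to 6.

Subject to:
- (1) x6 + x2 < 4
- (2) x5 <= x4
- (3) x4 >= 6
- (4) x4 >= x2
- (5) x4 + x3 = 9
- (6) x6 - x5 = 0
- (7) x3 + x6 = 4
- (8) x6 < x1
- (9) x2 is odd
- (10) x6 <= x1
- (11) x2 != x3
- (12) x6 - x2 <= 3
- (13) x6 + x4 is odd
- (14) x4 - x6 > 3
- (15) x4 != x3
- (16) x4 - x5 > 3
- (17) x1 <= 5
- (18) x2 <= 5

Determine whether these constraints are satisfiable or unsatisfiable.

Satisfiable

The assignment x1 = 2, x2 = 1, x3 = 3, x4 = 6, x5 = 1, x6 = 1 works:
  constraint 1 holds since x6 + x2 = 2.
  constraint 5 holds since x4 + x3 = 9.
  constraint 6 holds since x6 - x5 = 0.
The rest check out directly.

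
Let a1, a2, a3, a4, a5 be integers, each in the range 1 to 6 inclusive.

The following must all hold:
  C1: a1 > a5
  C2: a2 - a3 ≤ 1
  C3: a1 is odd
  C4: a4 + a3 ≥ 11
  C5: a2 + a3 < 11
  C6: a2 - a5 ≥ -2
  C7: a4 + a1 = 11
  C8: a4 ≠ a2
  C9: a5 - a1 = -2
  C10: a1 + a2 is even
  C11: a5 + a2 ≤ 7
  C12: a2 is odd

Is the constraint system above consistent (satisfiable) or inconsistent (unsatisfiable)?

The assignment a1 = 5, a2 = 3, a3 = 5, a4 = 6, a5 = 3 works:
  constraint 2 holds since a2 - a3 = -2.
  constraint 4 holds since a4 + a3 = 11.
The rest check out directly.

Satisfiable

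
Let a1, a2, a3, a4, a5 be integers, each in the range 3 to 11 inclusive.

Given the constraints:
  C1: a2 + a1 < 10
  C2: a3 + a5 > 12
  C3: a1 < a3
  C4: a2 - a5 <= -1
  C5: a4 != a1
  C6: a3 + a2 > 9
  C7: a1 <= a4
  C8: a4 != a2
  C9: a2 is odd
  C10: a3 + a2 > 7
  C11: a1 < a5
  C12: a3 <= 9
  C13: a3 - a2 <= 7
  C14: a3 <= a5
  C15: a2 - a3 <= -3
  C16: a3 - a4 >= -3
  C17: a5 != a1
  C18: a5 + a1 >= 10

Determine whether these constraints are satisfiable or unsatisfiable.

Satisfiable

Try a1 = 6, a2 = 3, a3 = 7, a4 = 9, a5 = 7.
Check constraint 1: a2 + a1 = 9; constraint 2: a3 + a5 = 14. The remaining constraints are straightforward to verify.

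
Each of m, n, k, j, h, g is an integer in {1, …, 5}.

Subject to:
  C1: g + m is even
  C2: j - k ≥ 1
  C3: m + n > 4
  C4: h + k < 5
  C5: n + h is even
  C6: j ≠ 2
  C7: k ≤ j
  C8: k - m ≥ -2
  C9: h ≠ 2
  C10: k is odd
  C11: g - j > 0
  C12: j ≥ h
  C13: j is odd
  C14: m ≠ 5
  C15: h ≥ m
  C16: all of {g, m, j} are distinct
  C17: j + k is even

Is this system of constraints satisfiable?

Satisfiable

Take m = 1, n = 5, k = 1, j = 3, h = 1, g = 5. Then constraint 2: j - k = 2; constraint 3: m + n = 6; constraint 4: h + k = 2, and every other listed constraint is also met.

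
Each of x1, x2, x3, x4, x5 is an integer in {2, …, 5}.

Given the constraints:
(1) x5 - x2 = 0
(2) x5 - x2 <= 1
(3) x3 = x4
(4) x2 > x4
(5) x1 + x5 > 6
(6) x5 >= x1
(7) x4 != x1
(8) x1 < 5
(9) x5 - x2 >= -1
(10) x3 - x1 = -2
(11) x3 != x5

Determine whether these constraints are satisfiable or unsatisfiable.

Setting (x1, x2, x3, x4, x5) = (4, 5, 2, 2, 5) satisfies everything: constraint 1: x5 - x2 = 0; constraint 2: x5 - x2 = 0, and the others follow.

Satisfiable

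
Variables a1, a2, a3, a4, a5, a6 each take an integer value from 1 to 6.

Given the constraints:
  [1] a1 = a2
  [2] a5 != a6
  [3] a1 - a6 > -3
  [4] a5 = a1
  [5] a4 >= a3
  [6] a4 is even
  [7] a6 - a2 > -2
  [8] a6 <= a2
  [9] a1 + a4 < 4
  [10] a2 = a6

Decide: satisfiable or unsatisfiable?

From constraints 1, 4, and 10, a5 = a1 = a2 = a6, so a5 = a6. But constraint 2 says a5 ≠ a6. Contradiction.

Unsatisfiable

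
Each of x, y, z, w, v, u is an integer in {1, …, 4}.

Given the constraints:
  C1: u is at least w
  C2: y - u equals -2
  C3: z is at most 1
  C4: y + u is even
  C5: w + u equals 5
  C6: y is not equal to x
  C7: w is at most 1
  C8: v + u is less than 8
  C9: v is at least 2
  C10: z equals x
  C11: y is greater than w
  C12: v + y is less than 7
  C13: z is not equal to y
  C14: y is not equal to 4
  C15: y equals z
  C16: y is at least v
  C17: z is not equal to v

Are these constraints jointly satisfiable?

Unsatisfiable

From constraints 10 and 15, y = z = x, so y = x. But constraint 6 says y ≠ x. Contradiction.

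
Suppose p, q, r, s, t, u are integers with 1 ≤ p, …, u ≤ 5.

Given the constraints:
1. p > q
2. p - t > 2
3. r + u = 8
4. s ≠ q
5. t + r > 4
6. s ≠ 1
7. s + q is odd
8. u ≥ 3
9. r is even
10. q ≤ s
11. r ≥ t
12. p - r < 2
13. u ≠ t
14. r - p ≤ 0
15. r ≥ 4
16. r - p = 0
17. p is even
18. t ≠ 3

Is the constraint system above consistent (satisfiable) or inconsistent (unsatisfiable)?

Take p = 4, q = 1, r = 4, s = 4, t = 1, u = 4. Then constraint 2: p - t = 3; constraint 3: r + u = 8, and every other listed constraint is also met.

Satisfiable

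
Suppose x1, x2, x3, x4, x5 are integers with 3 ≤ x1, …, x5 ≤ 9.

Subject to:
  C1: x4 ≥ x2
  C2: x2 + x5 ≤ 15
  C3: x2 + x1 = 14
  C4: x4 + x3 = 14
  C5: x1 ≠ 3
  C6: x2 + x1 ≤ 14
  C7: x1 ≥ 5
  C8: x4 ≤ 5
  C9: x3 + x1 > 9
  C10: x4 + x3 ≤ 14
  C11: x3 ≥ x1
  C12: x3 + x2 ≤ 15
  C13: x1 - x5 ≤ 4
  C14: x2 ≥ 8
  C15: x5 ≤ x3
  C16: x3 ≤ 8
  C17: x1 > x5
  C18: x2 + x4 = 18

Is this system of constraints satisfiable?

Unsatisfiable

From constraints 1 and 8: x2 ≤ x4 ≤ 5. From constraints 11 and 16: x1 ≤ x3 ≤ 8. Hence x2 + x1 ≤ 13. But constraint 3 requires x2 + x1 = 14, and 14 > 13. Contradiction.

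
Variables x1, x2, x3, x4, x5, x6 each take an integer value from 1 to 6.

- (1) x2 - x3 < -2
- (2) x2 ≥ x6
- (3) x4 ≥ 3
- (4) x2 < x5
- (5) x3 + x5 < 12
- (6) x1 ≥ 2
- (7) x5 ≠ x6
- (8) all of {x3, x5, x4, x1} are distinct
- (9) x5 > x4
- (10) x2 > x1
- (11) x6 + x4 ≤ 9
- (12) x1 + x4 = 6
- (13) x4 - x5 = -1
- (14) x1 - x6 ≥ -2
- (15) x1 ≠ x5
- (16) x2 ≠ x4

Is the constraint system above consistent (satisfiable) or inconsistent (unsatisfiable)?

Try x1 = 2, x2 = 3, x3 = 6, x4 = 4, x5 = 5, x6 = 2.
Check constraint 1: x2 - x3 = -3; constraint 5: x3 + x5 = 11. The remaining constraints are straightforward to verify.

Satisfiable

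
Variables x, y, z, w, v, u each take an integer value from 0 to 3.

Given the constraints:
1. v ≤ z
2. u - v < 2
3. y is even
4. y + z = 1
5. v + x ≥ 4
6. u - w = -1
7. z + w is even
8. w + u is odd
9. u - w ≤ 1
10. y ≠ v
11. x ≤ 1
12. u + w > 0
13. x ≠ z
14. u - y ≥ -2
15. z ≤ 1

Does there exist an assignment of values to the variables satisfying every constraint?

Unsatisfiable

From constraints 1 and 15: v ≤ z ≤ 1. From constraint 11: x ≤ 1. Hence v + x ≤ 2. But constraint 5 requires v + x ≥ 4, and 4 > 2. Contradiction.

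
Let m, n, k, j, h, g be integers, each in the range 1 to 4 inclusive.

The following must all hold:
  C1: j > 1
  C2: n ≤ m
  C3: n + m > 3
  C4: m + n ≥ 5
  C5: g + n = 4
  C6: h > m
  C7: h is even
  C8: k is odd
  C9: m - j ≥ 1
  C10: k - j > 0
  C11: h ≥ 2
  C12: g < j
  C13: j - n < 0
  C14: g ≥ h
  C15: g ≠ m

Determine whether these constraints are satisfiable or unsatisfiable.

Constraints 2, 6, 12, 13, and 14 give j < n, n ≤ m, m < h, h ≤ g, g < j. Chaining: j < n ≤ m < h ≤ g < j, which forces j < j — impossible.

Unsatisfiable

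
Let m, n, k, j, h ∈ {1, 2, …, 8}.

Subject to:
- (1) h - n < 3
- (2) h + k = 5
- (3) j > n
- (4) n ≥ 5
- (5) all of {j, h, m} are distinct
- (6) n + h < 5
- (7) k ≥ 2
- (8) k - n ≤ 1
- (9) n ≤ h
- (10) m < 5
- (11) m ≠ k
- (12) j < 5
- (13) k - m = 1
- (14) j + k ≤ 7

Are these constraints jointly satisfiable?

Unsatisfiable

From constraints 4 and 9: h ≥ n ≥ 5. From constraint 7: k ≥ 2. Hence h + k ≥ 7. But constraint 2 requires h + k = 5, and 5 < 7. Contradiction.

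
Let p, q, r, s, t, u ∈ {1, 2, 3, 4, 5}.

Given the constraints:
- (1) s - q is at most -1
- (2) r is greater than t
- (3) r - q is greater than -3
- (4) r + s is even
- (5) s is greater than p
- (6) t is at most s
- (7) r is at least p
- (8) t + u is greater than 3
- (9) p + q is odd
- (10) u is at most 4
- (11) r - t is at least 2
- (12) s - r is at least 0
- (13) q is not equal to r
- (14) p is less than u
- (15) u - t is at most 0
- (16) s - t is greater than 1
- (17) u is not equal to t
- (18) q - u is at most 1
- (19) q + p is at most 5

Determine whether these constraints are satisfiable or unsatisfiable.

Unsatisfiable

Constraints 1, 11, 12, 15, and 18 give q − s ≥ 1, s − r ≥ 0, r − t ≥ 2, t − u ≥ 0, u − q ≥ -1.
Adding all 5 inequalities: the left sides telescope to 0, and the right sides sum to 1 + 0 + 2 + 0 + (-1) = 2. So 0 ≥ 2, which is false.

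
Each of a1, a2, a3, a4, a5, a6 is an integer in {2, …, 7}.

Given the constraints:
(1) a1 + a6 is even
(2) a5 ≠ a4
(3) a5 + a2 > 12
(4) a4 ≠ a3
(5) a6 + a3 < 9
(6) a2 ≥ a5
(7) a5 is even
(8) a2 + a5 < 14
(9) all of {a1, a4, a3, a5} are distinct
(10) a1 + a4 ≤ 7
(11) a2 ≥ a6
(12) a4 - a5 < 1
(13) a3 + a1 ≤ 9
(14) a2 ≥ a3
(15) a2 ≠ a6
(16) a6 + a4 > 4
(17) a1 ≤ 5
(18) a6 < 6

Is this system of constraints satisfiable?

Satisfiable

Try a1 = 3, a2 = 7, a3 = 5, a4 = 4, a5 = 6, a6 = 3.
Check constraint 3: a5 + a2 = 13; constraint 5: a6 + a3 = 8; constraint 8: a2 + a5 = 13. The remaining constraints are straightforward to verify.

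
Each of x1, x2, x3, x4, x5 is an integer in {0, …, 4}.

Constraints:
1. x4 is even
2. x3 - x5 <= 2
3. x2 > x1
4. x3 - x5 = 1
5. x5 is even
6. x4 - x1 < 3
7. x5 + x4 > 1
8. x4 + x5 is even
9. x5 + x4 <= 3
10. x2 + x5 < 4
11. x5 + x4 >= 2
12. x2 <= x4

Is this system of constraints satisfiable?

Take x1 = 1, x2 = 2, x3 = 1, x4 = 2, x5 = 0. Then constraint 2: x3 - x5 = 1; constraint 4: x3 - x5 = 1; constraint 6: x4 - x1 = 1, and every other listed constraint is also met.

Satisfiable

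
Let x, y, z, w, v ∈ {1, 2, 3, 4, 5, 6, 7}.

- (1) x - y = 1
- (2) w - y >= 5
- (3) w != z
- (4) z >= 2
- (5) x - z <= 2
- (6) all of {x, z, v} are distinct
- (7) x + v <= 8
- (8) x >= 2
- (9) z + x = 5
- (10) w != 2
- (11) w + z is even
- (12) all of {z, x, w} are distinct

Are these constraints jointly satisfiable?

Try x = 2, y = 1, z = 3, w = 7, v = 4.
Check constraint 1: x - y = 1; constraint 2: w - y = 6; constraint 5: x - z = -1. The remaining constraints are straightforward to verify.

Satisfiable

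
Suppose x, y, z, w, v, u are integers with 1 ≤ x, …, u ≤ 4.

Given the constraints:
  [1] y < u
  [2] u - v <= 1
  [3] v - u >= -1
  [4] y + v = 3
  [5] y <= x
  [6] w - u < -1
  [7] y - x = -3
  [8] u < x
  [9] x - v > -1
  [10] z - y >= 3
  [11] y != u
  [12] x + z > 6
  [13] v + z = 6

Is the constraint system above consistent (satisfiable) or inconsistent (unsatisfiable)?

Satisfiable

Try x = 4, y = 1, z = 4, w = 1, v = 2, u = 3.
Check constraint 2: u - v = 1; constraint 3: v - u = -1; constraint 4: y + v = 3. The remaining constraints are straightforward to verify.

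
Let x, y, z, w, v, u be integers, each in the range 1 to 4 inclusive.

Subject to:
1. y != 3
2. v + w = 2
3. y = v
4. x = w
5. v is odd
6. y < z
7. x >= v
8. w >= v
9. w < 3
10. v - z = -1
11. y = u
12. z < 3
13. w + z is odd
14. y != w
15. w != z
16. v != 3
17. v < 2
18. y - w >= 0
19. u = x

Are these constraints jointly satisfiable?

Unsatisfiable

From constraints 4, 11, and 19, y = u = x = w, so y = w. But constraint 14 says y ≠ w. Contradiction.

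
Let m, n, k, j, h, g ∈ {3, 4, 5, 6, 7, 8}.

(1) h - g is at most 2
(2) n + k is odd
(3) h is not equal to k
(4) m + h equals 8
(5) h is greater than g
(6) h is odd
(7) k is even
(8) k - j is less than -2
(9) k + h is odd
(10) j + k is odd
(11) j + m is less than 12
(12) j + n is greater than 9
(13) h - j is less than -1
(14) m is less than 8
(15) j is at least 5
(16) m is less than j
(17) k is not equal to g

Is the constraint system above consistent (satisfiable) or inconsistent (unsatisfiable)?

Satisfiable

Setting (m, n, k, j, h, g) = (3, 5, 4, 7, 5, 3) satisfies everything: constraint 1: h - g = 2; constraint 4: m + h = 8, and the others follow.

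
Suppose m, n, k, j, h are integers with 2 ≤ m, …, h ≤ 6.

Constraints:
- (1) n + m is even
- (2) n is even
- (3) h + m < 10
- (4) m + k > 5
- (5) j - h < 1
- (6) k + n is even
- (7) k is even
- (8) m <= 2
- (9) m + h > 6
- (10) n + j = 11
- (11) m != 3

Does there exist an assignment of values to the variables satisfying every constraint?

One satisfying assignment is m = 2, n = 6, k = 6, j = 5, h = 5.
For the less obvious constraints — constraint 3: h + m = 7; constraint 4: m + k = 8; constraint 5: j - h = 0 — and the others hold by inspection.

Satisfiable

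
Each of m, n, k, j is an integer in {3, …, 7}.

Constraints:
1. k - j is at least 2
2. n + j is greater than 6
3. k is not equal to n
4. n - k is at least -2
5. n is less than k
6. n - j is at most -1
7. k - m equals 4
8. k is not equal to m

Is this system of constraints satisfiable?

Constraints 1, 4, and 6 give k − j ≥ 2, j − n ≥ 1, n − k ≥ -2.
Adding all 3 inequalities: the left sides telescope to 0, and the right sides sum to 2 + 1 + (-2) = 1. So 0 ≥ 1, which is false.

Unsatisfiable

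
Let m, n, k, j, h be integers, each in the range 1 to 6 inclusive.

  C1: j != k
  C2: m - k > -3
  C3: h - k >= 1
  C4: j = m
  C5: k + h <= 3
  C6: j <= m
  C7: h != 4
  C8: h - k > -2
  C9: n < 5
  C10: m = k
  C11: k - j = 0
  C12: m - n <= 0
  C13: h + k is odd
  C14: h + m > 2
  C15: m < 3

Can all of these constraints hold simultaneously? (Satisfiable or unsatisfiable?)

From constraints 4 and 10, j = m = k, so j = k. But constraint 1 says j ≠ k. Contradiction.

Unsatisfiable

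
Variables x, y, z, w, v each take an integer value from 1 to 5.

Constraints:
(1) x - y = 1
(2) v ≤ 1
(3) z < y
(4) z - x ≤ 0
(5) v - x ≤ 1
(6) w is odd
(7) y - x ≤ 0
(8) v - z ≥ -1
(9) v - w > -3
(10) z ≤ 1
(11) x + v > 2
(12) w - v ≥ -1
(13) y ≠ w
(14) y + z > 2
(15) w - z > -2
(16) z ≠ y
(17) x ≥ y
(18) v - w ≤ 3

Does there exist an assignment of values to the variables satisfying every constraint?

Satisfiable

Setting (x, y, z, w, v) = (3, 2, 1, 1, 1) satisfies everything: constraint 1: x - y = 1; constraint 4: z - x = -2, and the others follow.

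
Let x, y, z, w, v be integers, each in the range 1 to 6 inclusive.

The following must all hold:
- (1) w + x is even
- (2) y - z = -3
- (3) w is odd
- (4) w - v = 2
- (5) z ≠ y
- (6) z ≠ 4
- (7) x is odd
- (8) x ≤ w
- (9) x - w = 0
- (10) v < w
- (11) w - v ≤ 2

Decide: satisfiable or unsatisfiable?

One satisfying assignment is x = 3, y = 2, z = 5, w = 3, v = 1.
For the less obvious constraints — constraint 2: y - z = -3; constraint 4: w - v = 2; constraint 9: x - w = 0 — and the others hold by inspection.

Satisfiable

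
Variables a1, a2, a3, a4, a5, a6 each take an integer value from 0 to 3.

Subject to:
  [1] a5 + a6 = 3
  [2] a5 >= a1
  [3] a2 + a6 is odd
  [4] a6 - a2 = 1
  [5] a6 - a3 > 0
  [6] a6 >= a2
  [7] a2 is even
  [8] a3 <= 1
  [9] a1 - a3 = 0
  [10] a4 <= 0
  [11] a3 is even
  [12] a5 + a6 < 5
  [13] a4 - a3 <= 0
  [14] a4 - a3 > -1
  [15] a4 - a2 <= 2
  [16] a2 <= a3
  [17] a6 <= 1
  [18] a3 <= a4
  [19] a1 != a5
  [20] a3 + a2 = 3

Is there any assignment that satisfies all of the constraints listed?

Unsatisfiable

From constraints 10 and 18: a3 ≤ a4 ≤ 0. From constraints 6 and 17: a2 ≤ a6 ≤ 1. Hence a3 + a2 ≤ 1. But constraint 20 requires a3 + a2 = 3, and 3 > 1. Contradiction.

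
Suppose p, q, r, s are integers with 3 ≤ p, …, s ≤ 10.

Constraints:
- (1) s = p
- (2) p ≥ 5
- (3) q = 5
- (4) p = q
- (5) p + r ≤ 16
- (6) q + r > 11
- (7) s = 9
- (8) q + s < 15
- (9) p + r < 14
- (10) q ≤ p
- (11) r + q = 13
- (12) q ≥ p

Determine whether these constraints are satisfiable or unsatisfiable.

Unsatisfiable

Constraint 7 fixes s = 9 and constraint 3 fixes q = 5. Constraints 1 and 4 give s = p = q, so s = q. But 9 ≠ 5 — contradiction.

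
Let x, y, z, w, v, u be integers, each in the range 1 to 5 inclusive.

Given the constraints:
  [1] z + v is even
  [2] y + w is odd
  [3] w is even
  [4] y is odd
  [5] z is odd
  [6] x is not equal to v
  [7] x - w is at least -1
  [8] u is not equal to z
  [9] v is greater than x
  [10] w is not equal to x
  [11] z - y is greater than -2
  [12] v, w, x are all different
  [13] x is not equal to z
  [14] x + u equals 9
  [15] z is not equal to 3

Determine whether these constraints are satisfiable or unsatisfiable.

Satisfiable

Setting (x, y, z, w, v, u) = (4, 1, 1, 2, 5, 5) satisfies everything: constraint 7: x - w = 2; constraint 11: z - y = 0, and the others follow.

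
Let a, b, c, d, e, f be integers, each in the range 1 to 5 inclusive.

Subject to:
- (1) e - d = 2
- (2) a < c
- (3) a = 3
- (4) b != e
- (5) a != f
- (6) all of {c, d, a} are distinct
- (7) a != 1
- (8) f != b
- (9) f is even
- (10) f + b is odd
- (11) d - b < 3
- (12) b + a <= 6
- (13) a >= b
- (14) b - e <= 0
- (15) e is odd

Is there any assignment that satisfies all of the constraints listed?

Try a = 3, b = 1, c = 5, d = 1, e = 3, f = 4.
Check constraint 1: e - d = 2; constraint 11: d - b = 0; constraint 12: b + a = 4. The remaining constraints are straightforward to verify.

Satisfiable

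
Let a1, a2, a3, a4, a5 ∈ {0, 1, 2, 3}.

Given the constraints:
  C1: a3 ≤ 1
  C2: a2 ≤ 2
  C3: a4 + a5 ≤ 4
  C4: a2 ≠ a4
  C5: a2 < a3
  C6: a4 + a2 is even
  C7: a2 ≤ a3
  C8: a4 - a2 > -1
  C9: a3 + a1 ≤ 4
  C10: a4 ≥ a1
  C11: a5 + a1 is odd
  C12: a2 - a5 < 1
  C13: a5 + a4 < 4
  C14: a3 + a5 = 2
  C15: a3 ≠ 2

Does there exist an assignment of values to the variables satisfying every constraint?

Setting (a1, a2, a3, a4, a5) = (0, 0, 1, 2, 1) satisfies everything: constraint 3: a4 + a5 = 3; constraint 8: a4 - a2 = 2; constraint 9: a3 + a1 = 1, and the others follow.

Satisfiable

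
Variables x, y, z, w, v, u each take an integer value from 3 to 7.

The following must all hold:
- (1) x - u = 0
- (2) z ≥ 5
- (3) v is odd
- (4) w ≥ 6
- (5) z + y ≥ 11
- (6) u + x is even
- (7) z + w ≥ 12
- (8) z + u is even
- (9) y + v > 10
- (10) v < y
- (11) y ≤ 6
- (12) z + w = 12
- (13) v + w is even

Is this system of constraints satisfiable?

Setting (x, y, z, w, v, u) = (3, 6, 5, 7, 5, 3) satisfies everything: constraint 1: x - u = 0; constraint 5: z + y = 11; constraint 7: z + w = 12, and the others follow.

Satisfiable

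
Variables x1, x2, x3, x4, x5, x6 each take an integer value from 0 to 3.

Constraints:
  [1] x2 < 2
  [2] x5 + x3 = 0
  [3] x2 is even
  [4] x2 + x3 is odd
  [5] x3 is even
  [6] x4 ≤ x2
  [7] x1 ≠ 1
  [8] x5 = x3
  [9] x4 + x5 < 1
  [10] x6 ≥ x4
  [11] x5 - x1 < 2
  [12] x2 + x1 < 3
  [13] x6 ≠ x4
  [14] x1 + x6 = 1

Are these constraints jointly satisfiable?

Unsatisfiable

Constraint 3 makes x2 even and constraint 5 makes x3 even, so x2 + x3 must be even. Constraint 4 says x2 + x3 is odd — contradiction.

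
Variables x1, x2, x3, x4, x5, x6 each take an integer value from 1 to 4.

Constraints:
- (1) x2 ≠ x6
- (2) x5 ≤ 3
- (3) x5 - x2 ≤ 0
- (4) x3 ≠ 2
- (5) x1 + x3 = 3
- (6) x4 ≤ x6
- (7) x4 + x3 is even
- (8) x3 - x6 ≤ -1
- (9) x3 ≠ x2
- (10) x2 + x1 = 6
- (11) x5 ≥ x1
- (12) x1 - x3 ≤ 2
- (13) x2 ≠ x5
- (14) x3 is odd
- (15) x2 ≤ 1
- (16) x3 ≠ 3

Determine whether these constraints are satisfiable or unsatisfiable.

Unsatisfiable

From constraint 15: x2 ≤ 1. From constraints 2 and 11: x1 ≤ x5 ≤ 3. Hence x2 + x1 ≤ 4. But constraint 10 requires x2 + x1 = 6, and 6 > 4. Contradiction.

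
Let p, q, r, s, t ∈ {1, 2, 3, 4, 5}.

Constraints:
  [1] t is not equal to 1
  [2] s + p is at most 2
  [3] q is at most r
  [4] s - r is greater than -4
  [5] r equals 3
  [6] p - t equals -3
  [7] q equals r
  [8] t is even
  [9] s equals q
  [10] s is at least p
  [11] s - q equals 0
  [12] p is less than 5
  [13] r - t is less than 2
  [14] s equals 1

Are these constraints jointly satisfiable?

Constraint 14 fixes s = 1 and constraint 5 fixes r = 3. Constraints 7 and 9 give s = q = r, so s = r. But 1 ≠ 3 — contradiction.

Unsatisfiable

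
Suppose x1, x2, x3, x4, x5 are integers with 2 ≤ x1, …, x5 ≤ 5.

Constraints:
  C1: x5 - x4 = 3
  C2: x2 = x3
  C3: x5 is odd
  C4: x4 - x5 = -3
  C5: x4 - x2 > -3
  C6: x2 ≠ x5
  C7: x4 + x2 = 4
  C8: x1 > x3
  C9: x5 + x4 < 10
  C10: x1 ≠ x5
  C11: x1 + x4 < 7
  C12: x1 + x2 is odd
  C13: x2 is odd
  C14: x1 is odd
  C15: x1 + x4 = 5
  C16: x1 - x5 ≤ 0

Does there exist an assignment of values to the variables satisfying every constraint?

Unsatisfiable

Constraint 14 makes x1 odd and constraint 13 makes x2 odd, so x1 + x2 must be even. Constraint 12 says x1 + x2 is odd — contradiction.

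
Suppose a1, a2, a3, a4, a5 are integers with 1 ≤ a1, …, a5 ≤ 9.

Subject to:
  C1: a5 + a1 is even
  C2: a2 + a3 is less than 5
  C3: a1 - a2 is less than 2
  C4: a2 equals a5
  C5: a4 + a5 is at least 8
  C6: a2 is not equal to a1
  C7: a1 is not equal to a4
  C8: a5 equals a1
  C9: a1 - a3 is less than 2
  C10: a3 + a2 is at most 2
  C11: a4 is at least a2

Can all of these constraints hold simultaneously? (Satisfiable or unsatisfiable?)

Unsatisfiable

From constraints 4 and 8, a2 = a5 = a1, so a2 = a1. But constraint 6 says a2 ≠ a1. Contradiction.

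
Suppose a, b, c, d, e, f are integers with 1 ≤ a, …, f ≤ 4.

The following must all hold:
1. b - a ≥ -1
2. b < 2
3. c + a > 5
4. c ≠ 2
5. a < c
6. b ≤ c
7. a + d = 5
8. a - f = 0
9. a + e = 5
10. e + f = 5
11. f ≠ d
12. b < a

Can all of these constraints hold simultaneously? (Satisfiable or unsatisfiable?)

Take a = 2, b = 1, c = 4, d = 3, e = 3, f = 2. Then constraint 1: b - a = -1; constraint 3: c + a = 6; constraint 7: a + d = 5, and every other listed constraint is also met.

Satisfiable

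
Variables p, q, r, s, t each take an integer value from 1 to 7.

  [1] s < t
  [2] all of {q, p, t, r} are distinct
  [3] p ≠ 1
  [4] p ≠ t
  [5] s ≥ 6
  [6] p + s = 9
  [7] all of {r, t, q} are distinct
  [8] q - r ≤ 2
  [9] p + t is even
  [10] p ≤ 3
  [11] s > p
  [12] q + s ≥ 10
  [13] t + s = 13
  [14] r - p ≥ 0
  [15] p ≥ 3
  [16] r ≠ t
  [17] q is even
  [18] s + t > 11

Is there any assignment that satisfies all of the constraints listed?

One satisfying assignment is p = 3, q = 6, r = 4, s = 6, t = 7.
For the less obvious constraints — constraint 6: p + s = 9; constraint 8: q - r = 2 — and the others hold by inspection.

Satisfiable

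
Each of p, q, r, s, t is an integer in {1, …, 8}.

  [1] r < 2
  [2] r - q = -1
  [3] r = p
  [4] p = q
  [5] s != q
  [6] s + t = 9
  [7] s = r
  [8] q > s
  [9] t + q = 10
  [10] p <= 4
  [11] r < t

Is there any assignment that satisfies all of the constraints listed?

From constraints 3, 4, and 7, s = r = p = q, so s = q. But constraint 5 says s ≠ q. Contradiction.

Unsatisfiable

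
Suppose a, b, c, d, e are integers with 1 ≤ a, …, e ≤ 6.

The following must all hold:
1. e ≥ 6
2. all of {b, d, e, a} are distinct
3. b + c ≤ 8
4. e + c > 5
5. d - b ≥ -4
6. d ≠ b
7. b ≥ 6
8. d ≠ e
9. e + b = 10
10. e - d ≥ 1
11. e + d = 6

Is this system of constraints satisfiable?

Unsatisfiable

From constraint 1: e ≥ 6. From constraint 7: b ≥ 6. Hence e + b ≥ 12. But constraint 9 requires e + b = 10, and 10 < 12. Contradiction.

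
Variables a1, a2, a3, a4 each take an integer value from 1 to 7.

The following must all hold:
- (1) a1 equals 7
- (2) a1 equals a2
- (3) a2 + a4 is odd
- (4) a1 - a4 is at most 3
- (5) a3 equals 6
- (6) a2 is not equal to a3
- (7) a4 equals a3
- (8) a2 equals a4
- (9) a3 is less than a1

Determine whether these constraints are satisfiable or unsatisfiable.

Unsatisfiable

Constraint 1 fixes a1 = 7 and constraint 5 fixes a3 = 6. Constraints 2, 7, and 8 give a1 = a2 = a4 = a3, so a1 = a3. But 7 ≠ 6 — contradiction.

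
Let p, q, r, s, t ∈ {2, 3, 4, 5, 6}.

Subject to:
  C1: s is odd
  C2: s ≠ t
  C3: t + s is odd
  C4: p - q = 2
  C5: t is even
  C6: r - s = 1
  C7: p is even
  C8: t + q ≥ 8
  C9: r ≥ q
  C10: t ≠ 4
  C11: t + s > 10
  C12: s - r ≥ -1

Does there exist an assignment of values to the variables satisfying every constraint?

Satisfiable

Take p = 6, q = 4, r = 6, s = 5, t = 6. Then constraint 4: p - q = 2; constraint 6: r - s = 1, and every other listed constraint is also met.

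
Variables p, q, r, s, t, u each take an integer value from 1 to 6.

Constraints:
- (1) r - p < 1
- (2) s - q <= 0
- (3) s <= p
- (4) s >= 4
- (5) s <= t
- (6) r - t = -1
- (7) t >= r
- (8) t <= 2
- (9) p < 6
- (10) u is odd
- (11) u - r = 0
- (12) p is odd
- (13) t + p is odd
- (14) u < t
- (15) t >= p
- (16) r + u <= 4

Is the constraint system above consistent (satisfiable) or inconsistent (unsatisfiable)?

Unsatisfiable

From constraints 3 and 4: p ≥ s and s ≥ 4, so p ≥ 4. From constraints 8 and 15: p ≤ t and t ≤ 2, so p ≤ 2. But 2 < 4, so no value of p works.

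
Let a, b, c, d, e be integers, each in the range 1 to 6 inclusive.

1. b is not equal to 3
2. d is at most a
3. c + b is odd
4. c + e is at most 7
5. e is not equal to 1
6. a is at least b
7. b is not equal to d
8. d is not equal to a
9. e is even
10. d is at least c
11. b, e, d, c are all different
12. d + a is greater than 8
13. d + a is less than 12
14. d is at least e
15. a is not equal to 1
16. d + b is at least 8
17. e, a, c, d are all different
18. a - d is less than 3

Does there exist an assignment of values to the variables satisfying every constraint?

Take a = 6, b = 6, c = 3, d = 5, e = 2. Then constraint 4: c + e = 5; constraint 12: d + a = 11, and every other listed constraint is also met.

Satisfiable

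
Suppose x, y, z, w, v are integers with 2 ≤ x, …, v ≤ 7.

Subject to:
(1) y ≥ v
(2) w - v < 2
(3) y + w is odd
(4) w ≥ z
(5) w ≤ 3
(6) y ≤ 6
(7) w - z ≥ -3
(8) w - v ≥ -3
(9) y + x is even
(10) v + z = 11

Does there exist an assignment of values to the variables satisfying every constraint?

Unsatisfiable

From constraints 1 and 6: v ≤ y ≤ 6. From constraints 4 and 5: z ≤ w ≤ 3. Hence v + z ≤ 9. But constraint 10 requires v + z = 11, and 11 > 9. Contradiction.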